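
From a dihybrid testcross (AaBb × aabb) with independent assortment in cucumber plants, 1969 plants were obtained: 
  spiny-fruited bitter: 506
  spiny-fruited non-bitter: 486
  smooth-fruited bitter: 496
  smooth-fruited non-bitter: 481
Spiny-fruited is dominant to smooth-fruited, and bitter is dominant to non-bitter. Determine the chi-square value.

A dihybrid testcross with independent assortment gives a 1:1:1:1 ratio.
The 1:1:1:1 ratio has 4 parts, so with N = 1969 the expected counts are:
  spiny-fruited bitter: 1969 × 1/4 = 492.25
  spiny-fruited non-bitter: 1969 × 1/4 = 492.25
  smooth-fruited bitter: 1969 × 1/4 = 492.25
  smooth-fruited non-bitter: 1969 × 1/4 = 492.25
χ² = Σ (O − E)² / E
  spiny-fruited bitter: (506 − 492.25)² / 492.25 = 0.3841
  spiny-fruited non-bitter: (486 − 492.25)² / 492.25 = 0.0794
  smooth-fruited bitter: (496 − 492.25)² / 492.25 = 0.0286
  smooth-fruited non-bitter: (481 − 492.25)² / 492.25 = 0.2571
χ² = 0.3841 + 0.0794 + 0.0286 + 0.2571 = 0.7492 ≈ 0.749

0.749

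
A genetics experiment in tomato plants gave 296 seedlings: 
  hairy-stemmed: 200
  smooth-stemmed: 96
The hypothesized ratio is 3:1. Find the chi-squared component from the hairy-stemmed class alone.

2.180

Total ratio parts = 4. Expected numbers out of 296:
  hairy-stemmed: 296 × 3/4 = 222
  smooth-stemmed: 296 × 1/4 = 74
Contribution of hairy-stemmed: (200 − 222)² / 222 = 2.1802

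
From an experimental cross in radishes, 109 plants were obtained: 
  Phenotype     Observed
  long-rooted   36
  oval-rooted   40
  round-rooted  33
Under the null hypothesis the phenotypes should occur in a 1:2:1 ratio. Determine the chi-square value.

Under the 1:2:1 hypothesis (Σ ratio = 4, N = 109):
  long-rooted: 109 × 1/4 = 27.25
  oval-rooted: 109 × 2/4 = 54.5
  round-rooted: 109 × 1/4 = 27.25
χ² = Σ (O − E)² / E
  long-rooted: (36 − 27.25)² / 27.25 = 2.8096
  oval-rooted: (40 − 54.5)² / 54.5 = 3.8578
  round-rooted: (33 − 27.25)² / 27.25 = 1.2133
χ² = 2.8096 + 3.8578 + 1.2133 = 7.8807 ≈ 7.881

7.881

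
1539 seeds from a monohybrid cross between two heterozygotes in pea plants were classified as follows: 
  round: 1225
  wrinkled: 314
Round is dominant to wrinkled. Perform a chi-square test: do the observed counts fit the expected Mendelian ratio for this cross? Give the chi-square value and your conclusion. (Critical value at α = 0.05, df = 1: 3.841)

17.347; not consistent

For a monohybrid cross between heterozygotes with complete dominance, the expected phenotypic ratio is 3:1.
Expected counts for N = 1539 under a 3:1 ratio (total parts = 4):
  round: 1539 × 3/4 = 1154.25
  wrinkled: 1539 × 1/4 = 384.75
χ² = Σ (O − E)² / E
  round: (1225 − 1154.25)² / 1154.25 = 4.3366
  wrinkled: (314 − 384.75)² / 384.75 = 13.0099
χ² = 4.3366 + 13.0099 = 17.3465 ≈ 17.347
Degrees of freedom = 2 − 1 = 1; critical value at α = 0.05 is 3.841.
Since 17.347 > 3.841, we reject the null hypothesis — the data do not fit the 3:1 ratio.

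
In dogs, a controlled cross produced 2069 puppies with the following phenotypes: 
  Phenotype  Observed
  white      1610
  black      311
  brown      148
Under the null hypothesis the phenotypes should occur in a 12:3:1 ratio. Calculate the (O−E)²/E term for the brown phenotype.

2.701

The 12:3:1 ratio has 16 parts, so with N = 2069 the expected counts are:
  white: 2069 × 12/16 = 1551.75
  black: 2069 × 3/16 = 387.9375
  brown: 2069 × 1/16 = 129.3125
Contribution of brown: (148 − 129.3125)² / 129.3125 = 2.7006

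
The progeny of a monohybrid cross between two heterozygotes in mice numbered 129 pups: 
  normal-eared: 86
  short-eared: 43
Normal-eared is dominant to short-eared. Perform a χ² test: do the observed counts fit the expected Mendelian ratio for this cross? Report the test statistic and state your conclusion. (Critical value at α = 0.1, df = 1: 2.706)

For a monohybrid cross between heterozygotes with complete dominance, the expected phenotypic ratio is 3:1.
The 3:1 ratio has 4 parts, so with N = 129 the expected counts are:
  normal-eared: 129 × 3/4 = 96.75
  short-eared: 129 × 1/4 = 32.25
χ² = Σ (O − E)² / E
  normal-eared: (86 − 96.75)² / 96.75 = 1.1944
  short-eared: (43 − 32.25)² / 32.25 = 3.5833
χ² = 1.1944 + 3.5833 = 4.7777 ≈ 4.778
Degrees of freedom = 2 − 1 = 1; critical value at α = 0.1 is 2.706.
Since 4.778 > 2.706, we reject the null hypothesis — the data do not fit the 3:1 ratio.

4.778; not consistent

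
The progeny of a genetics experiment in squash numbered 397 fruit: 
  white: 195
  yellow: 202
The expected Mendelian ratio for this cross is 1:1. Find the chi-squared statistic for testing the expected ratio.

Under the 1:1 hypothesis (Σ ratio = 2, N = 397):
  white: 397 × 1/2 = 198.5
  yellow: 397 × 1/2 = 198.5
χ² = Σ (O − E)² / E
  white: (195 − 198.5)² / 198.5 = 0.0617
  yellow: (202 − 198.5)² / 198.5 = 0.0617
χ² = 0.0617 + 0.0617 = 0.1234 ≈ 0.123

0.123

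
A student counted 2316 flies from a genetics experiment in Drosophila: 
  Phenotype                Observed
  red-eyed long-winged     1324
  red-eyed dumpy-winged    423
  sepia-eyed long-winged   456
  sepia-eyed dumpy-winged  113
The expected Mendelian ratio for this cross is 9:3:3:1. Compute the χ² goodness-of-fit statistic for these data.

8.692

Total ratio parts = 16. Expected numbers out of 2316:
  red-eyed long-winged: 2316 × 9/16 = 1302.75
  red-eyed dumpy-winged: 2316 × 3/16 = 434.25
  sepia-eyed long-winged: 2316 × 3/16 = 434.25
  sepia-eyed dumpy-winged: 2316 × 1/16 = 144.75
χ² = Σ (O − E)² / E
  red-eyed long-winged: (1324 − 1302.75)² / 1302.75 = 0.3466
  red-eyed dumpy-winged: (423 − 434.25)² / 434.25 = 0.2915
  sepia-eyed long-winged: (456 − 434.25)² / 434.25 = 1.0894
  sepia-eyed dumpy-winged: (113 − 144.75)² / 144.75 = 6.9642
χ² = 0.3466 + 0.2915 + 1.0894 + 6.9642 = 8.6917 ≈ 8.692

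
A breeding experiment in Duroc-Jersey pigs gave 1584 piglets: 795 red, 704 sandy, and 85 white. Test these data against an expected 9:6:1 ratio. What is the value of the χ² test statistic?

32.694

Under the 9:6:1 hypothesis (Σ ratio = 16, N = 1584):
  red: 1584 × 9/16 = 891
  sandy: 1584 × 6/16 = 594
  white: 1584 × 1/16 = 99
χ² = Σ (O − E)² / E
  red: (795 − 891)² / 891 = 10.3434
  sandy: (704 − 594)² / 594 = 20.3704
  white: (85 − 99)² / 99 = 1.9798
χ² = 10.3434 + 20.3704 + 1.9798 = 32.6936 ≈ 32.694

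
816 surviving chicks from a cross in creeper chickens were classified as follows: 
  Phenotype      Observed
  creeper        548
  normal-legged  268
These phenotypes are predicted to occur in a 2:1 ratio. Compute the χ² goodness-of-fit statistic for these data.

The 2:1 ratio has 3 parts, so with N = 816 the expected counts are:
  creeper: 816 × 2/3 = 544
  normal-legged: 816 × 1/3 = 272
χ² = Σ (O − E)² / E
  creeper: (548 − 544)² / 544 = 0.0294
  normal-legged: (268 − 272)² / 272 = 0.0588
χ² = 0.0294 + 0.0588 = 0.0882 ≈ 0.088

0.088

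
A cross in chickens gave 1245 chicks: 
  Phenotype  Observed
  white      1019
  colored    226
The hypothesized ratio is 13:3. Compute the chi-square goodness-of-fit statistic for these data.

0.292

Under the 13:3 hypothesis (Σ ratio = 16, N = 1245):
  white: 1245 × 13/16 = 1011.5625
  colored: 1245 × 3/16 = 233.4375
χ² = Σ (O − E)² / E
  white: (1019 − 1011.5625)² / 1011.5625 = 0.0547
  colored: (226 − 233.4375)² / 233.4375 = 0.2370
χ² = 0.0547 + 0.2370 = 0.2917 ≈ 0.292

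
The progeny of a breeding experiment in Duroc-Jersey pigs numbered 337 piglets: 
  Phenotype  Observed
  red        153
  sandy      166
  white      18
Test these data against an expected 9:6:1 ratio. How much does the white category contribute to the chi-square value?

0.445

Expected counts for N = 337 under a 9:6:1 ratio (total parts = 16):
  red: 337 × 9/16 = 189.5625
  sandy: 337 × 6/16 = 126.375
  white: 337 × 1/16 = 21.0625
Contribution of white: (18 − 21.0625)² / 21.0625 = 0.4453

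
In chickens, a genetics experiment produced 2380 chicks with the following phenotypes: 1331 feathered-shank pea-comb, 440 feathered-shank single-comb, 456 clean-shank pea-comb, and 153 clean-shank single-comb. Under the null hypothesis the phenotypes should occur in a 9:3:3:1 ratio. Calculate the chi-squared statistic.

The 9:3:3:1 ratio has 16 parts, so with N = 2380 the expected counts are:
  feathered-shank pea-comb: 2380 × 9/16 = 1338.75
  feathered-shank single-comb: 2380 × 3/16 = 446.25
  clean-shank pea-comb: 2380 × 3/16 = 446.25
  clean-shank single-comb: 2380 × 1/16 = 148.75
χ² = Σ (O − E)² / E
  feathered-shank pea-comb: (1331 − 1338.75)² / 1338.75 = 0.0449
  feathered-shank single-comb: (440 − 446.25)² / 446.25 = 0.0875
  clean-shank pea-comb: (456 − 446.25)² / 446.25 = 0.2130
  clean-shank single-comb: (153 − 148.75)² / 148.75 = 0.1214
χ² = 0.0449 + 0.0875 + 0.2130 + 0.1214 = 0.4668 ≈ 0.467

0.467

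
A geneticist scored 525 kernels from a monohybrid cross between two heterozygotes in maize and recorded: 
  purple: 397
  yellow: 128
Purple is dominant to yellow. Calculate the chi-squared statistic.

For a monohybrid cross between heterozygotes with complete dominance, the expected phenotypic ratio is 3:1.
Expected counts for N = 525 under a 3:1 ratio (total parts = 4):
  purple: 525 × 3/4 = 393.75
  yellow: 525 × 1/4 = 131.25
χ² = Σ (O − E)² / E
  purple: (397 − 393.75)² / 393.75 = 0.0268
  yellow: (128 − 131.25)² / 131.25 = 0.0805
χ² = 0.0268 + 0.0805 = 0.1073 ≈ 0.107

0.107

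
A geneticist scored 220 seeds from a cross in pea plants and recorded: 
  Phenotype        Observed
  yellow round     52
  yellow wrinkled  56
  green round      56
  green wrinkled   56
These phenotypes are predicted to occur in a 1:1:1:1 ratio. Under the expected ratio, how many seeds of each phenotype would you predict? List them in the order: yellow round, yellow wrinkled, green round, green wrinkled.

55, 55, 55, 55

Under the 1:1:1:1 hypothesis (Σ ratio = 4, N = 220):
  yellow round: 220 × 1/4 = 55
  yellow wrinkled: 220 × 1/4 = 55
  green round: 220 × 1/4 = 55
  green wrinkled: 220 × 1/4 = 55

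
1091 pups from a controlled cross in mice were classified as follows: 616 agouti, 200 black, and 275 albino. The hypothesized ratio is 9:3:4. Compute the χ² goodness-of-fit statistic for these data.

Under the 9:3:4 hypothesis (Σ ratio = 16, N = 1091):
  agouti: 1091 × 9/16 = 613.6875
  black: 1091 × 3/16 = 204.5625
  albino: 1091 × 4/16 = 272.75
χ² = Σ (O − E)² / E
  agouti: (616 − 613.6875)² / 613.6875 = 0.0087
  black: (200 − 204.5625)² / 204.5625 = 0.1018
  albino: (275 − 272.75)² / 272.75 = 0.0186
χ² = 0.0087 + 0.1018 + 0.0186 = 0.1291 ≈ 0.129

0.129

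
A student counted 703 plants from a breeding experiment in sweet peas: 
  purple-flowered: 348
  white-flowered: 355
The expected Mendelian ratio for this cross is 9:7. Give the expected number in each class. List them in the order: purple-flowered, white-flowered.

395.4375, 307.5625

Under the 9:7 hypothesis (Σ ratio = 16, N = 703):
  purple-flowered: 703 × 9/16 = 395.4375
  white-flowered: 703 × 7/16 = 307.5625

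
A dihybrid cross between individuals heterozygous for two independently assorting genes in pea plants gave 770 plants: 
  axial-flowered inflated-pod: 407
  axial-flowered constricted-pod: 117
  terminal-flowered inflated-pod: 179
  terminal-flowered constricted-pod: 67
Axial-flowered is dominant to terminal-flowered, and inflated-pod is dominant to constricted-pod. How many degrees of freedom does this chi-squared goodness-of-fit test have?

3

A dihybrid F₂ with independent assortment and complete dominance at both loci gives a 9:3:3:1 phenotypic ratio.
A goodness-of-fit test with 4 phenotype classes has df = 4 − 1 = 3.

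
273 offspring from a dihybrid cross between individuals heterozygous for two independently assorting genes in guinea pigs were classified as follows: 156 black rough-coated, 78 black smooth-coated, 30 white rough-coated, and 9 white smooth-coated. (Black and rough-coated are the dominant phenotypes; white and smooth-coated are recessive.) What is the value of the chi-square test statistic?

A dihybrid F₂ with independent assortment and complete dominance at both loci gives a 9:3:3:1 phenotypic ratio.
Expected counts for N = 273 under a 9:3:3:1 ratio (total parts = 16):
  black rough-coated: 273 × 9/16 = 153.5625
  black smooth-coated: 273 × 3/16 = 51.1875
  white rough-coated: 273 × 3/16 = 51.1875
  white smooth-coated: 273 × 1/16 = 17.0625
χ² = Σ (O − E)² / E
  black rough-coated: (156 − 153.5625)² / 153.5625 = 0.0387
  black smooth-coated: (78 − 51.1875)² / 51.1875 = 14.0446
  white rough-coated: (30 − 51.1875)² / 51.1875 = 8.7699
  white smooth-coated: (9 − 17.0625)² / 17.0625 = 3.8098
χ² = 0.0387 + 14.0446 + 8.7699 + 3.8098 = 26.663

26.663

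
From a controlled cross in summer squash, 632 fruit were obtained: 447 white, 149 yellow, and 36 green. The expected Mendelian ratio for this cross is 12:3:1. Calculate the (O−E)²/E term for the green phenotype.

0.310

Expected counts for N = 632 under a 12:3:1 ratio (total parts = 16):
  white: 632 × 12/16 = 474
  yellow: 632 × 3/16 = 118.5
  green: 632 × 1/16 = 39.5
Contribution of green: (36 − 39.5)² / 39.5 = 0.3101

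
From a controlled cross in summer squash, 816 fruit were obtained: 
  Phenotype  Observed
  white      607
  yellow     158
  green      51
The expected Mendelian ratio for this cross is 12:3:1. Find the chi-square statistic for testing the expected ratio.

Under the 12:3:1 hypothesis (Σ ratio = 16, N = 816):
  white: 816 × 12/16 = 612
  yellow: 816 × 3/16 = 153
  green: 816 × 1/16 = 51
χ² = Σ (O − E)² / E
  white: (607 − 612)² / 612 = 0.0408
  yellow: (158 − 153)² / 153 = 0.1634
  green: (51 − 51)² / 51 = 0.0000
χ² = 0.0408 + 0.1634 + 0.0000 = 0.2042 ≈ 0.204

0.204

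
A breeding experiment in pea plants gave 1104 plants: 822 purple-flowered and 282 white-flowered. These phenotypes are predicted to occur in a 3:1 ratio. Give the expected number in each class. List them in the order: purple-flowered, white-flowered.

The 3:1 ratio has 4 parts, so with N = 1104 the expected counts are:
  purple-flowered: 1104 × 3/4 = 828
  white-flowered: 1104 × 1/4 = 276

828, 276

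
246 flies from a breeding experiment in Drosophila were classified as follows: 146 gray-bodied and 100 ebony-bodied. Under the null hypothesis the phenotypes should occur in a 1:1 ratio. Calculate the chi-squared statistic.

8.602

Under the 1:1 hypothesis (Σ ratio = 2, N = 246):
  gray-bodied: 246 × 1/2 = 123
  ebony-bodied: 246 × 1/2 = 123
χ² = Σ (O − E)² / E
  gray-bodied: (146 − 123)² / 123 = 4.3008
  ebony-bodied: (100 − 123)² / 123 = 4.3008
χ² = 4.3008 + 4.3008 = 8.6016 ≈ 8.602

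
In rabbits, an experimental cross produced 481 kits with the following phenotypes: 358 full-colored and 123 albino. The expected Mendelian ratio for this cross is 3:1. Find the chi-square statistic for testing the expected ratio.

0.084

Under the 3:1 hypothesis (Σ ratio = 4, N = 481):
  full-colored: 481 × 3/4 = 360.75
  albino: 481 × 1/4 = 120.25
χ² = Σ (O − E)² / E
  full-colored: (358 − 360.75)² / 360.75 = 0.0210
  albino: (123 − 120.25)² / 120.25 = 0.0629
χ² = 0.0210 + 0.0629 = 0.0839 ≈ 0.084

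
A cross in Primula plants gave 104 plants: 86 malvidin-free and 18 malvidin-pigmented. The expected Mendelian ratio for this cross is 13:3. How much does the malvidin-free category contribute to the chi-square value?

Total ratio parts = 16. Expected numbers out of 104:
  malvidin-free: 104 × 13/16 = 84.5
  malvidin-pigmented: 104 × 3/16 = 19.5
Contribution of malvidin-free: (86 − 84.5)² / 84.5 = 0.0266

0.027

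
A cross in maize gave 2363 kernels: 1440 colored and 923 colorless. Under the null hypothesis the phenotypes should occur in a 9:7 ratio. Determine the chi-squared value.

21.116

The 9:7 ratio has 16 parts, so with N = 2363 the expected counts are:
  colored: 2363 × 9/16 = 1329.1875
  colorless: 2363 × 7/16 = 1033.8125
χ² = Σ (O − E)² / E
  colored: (1440 − 1329.1875)² / 1329.1875 = 9.2383
  colorless: (923 − 1033.8125)² / 1033.8125 = 11.8778
χ² = 9.2383 + 11.8778 = 21.1161 ≈ 21.116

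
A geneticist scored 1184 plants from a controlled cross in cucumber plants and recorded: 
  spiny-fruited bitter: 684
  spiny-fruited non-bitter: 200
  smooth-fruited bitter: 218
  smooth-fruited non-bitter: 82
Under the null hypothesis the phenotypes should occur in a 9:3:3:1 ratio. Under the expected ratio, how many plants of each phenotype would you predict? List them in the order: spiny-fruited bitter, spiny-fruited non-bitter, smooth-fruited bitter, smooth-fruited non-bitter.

666, 222, 222, 74

Under the 9:3:3:1 hypothesis (Σ ratio = 16, N = 1184):
  spiny-fruited bitter: 1184 × 9/16 = 666
  spiny-fruited non-bitter: 1184 × 3/16 = 222
  smooth-fruited bitter: 1184 × 3/16 = 222
  smooth-fruited non-bitter: 1184 × 1/16 = 74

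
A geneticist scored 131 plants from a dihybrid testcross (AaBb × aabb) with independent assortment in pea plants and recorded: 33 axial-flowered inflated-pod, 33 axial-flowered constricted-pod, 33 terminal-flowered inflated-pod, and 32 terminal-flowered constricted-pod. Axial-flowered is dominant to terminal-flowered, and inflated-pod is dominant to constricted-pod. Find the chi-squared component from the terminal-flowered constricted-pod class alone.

A dihybrid testcross with independent assortment gives a 1:1:1:1 ratio.
Expected counts for N = 131 under a 1:1:1:1 ratio (total parts = 4):
  axial-flowered inflated-pod: 131 × 1/4 = 32.75
  axial-flowered constricted-pod: 131 × 1/4 = 32.75
  terminal-flowered inflated-pod: 131 × 1/4 = 32.75
  terminal-flowered constricted-pod: 131 × 1/4 = 32.75
Contribution of terminal-flowered constricted-pod: (32 − 32.75)² / 32.75 = 0.0172

0.017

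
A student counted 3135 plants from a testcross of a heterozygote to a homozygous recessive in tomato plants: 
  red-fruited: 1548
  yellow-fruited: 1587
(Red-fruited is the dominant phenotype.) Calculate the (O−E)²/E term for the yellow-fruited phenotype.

A testcross of a heterozygote (Aa × aa) gives a 1:1 phenotypic ratio.
Total ratio parts = 2. Expected numbers out of 3135:
  red-fruited: 3135 × 1/2 = 1567.5
  yellow-fruited: 3135 × 1/2 = 1567.5
Contribution of yellow-fruited: (1587 − 1567.5)² / 1567.5 = 0.2426

0.243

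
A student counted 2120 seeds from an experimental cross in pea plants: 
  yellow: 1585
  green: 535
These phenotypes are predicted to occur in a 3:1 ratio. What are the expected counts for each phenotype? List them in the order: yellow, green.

1590, 530

Under the 3:1 hypothesis (Σ ratio = 4, N = 2120):
  yellow: 2120 × 3/4 = 1590
  green: 2120 × 1/4 = 530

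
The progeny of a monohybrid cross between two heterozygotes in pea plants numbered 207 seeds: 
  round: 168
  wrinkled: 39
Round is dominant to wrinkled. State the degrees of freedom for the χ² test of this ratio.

1

For a monohybrid cross between heterozygotes with complete dominance, the expected phenotypic ratio is 3:1.
A goodness-of-fit test with 2 phenotype classes has df = 2 − 1 = 1.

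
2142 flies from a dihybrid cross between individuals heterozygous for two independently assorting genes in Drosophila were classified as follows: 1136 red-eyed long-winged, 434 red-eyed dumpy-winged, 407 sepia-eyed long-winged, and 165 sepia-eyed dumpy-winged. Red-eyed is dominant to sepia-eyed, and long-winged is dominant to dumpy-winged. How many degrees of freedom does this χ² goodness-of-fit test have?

A dihybrid F₂ with independent assortment and complete dominance at both loci gives a 9:3:3:1 phenotypic ratio.
A goodness-of-fit test with 4 phenotype classes has df = 4 − 1 = 3.

3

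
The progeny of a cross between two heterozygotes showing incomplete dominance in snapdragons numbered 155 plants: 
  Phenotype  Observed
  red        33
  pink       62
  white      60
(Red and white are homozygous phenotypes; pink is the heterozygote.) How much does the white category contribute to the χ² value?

11.653

With incomplete dominance, a heterozygote × heterozygote cross gives a 1:2:1 phenotypic ratio.
Under the 1:2:1 hypothesis (Σ ratio = 4, N = 155):
  red: 155 × 1/4 = 38.75
  pink: 155 × 2/4 = 77.5
  white: 155 × 1/4 = 38.75
Contribution of white: (60 − 38.75)² / 38.75 = 11.6532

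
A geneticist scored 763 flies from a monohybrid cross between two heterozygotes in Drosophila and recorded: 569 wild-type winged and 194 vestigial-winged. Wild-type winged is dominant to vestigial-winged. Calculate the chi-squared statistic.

For a monohybrid cross between heterozygotes with complete dominance, the expected phenotypic ratio is 3:1.
Total ratio parts = 4. Expected numbers out of 763:
  wild-type winged: 763 × 3/4 = 572.25
  vestigial-winged: 763 × 1/4 = 190.75
χ² = Σ (O − E)² / E
  wild-type winged: (569 − 572.25)² / 572.25 = 0.0185
  vestigial-winged: (194 − 190.75)² / 190.75 = 0.0554
χ² = 0.0185 + 0.0554 = 0.0739 ≈ 0.074

0.074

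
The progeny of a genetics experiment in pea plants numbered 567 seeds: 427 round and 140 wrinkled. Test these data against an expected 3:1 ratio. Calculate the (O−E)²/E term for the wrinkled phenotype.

Under the 3:1 hypothesis (Σ ratio = 4, N = 567):
  round: 567 × 3/4 = 425.25
  wrinkled: 567 × 1/4 = 141.75
Contribution of wrinkled: (140 − 141.75)² / 141.75 = 0.0216

0.022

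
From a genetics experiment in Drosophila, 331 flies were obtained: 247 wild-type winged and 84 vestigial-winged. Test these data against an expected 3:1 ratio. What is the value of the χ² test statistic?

0.025

Expected counts for N = 331 under a 3:1 ratio (total parts = 4):
  wild-type winged: 331 × 3/4 = 248.25
  vestigial-winged: 331 × 1/4 = 82.75
χ² = Σ (O − E)² / E
  wild-type winged: (247 − 248.25)² / 248.25 = 0.0063
  vestigial-winged: (84 − 82.75)² / 82.75 = 0.0189
χ² = 0.0063 + 0.0189 = 0.0252 ≈ 0.025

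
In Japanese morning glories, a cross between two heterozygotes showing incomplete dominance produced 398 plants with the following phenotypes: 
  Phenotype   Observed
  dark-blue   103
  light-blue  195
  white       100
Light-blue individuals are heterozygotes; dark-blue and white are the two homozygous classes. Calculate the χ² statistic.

With incomplete dominance, a heterozygote × heterozygote cross gives a 1:2:1 phenotypic ratio.
Expected counts for N = 398 under a 1:2:1 ratio (total parts = 4):
  dark-blue: 398 × 1/4 = 99.5
  light-blue: 398 × 2/4 = 199
  white: 398 × 1/4 = 99.5
χ² = Σ (O − E)² / E
  dark-blue: (103 − 99.5)² / 99.5 = 0.1231
  light-blue: (195 − 199)² / 199 = 0.0804
  white: (100 − 99.5)² / 99.5 = 0.0025
χ² = 0.1231 + 0.0804 + 0.0025 = 0.206

0.206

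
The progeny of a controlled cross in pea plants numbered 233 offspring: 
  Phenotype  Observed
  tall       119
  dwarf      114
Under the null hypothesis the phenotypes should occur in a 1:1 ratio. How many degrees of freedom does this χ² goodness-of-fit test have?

1

A goodness-of-fit test with 2 phenotype classes has df = 2 − 1 = 1.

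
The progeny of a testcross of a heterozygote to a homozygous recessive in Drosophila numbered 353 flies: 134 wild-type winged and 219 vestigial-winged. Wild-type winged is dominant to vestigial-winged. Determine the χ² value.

A testcross of a heterozygote (Aa × aa) gives a 1:1 phenotypic ratio.
The 1:1 ratio has 2 parts, so with N = 353 the expected counts are:
  wild-type winged: 353 × 1/2 = 176.5
  vestigial-winged: 353 × 1/2 = 176.5
χ² = Σ (O − E)² / E
  wild-type winged: (134 − 176.5)² / 176.5 = 10.2337
  vestigial-winged: (219 − 176.5)² / 176.5 = 10.2337
χ² = 10.2337 + 10.2337 = 20.4674 ≈ 20.467

20.467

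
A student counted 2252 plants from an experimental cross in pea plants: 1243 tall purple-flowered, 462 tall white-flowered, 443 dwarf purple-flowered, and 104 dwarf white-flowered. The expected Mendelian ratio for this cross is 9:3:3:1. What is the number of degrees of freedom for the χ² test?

3

A goodness-of-fit test with 4 phenotype classes has df = 4 − 1 = 3.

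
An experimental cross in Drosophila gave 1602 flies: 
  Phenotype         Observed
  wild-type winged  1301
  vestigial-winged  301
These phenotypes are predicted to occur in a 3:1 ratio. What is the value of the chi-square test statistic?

32.960

Expected counts for N = 1602 under a 3:1 ratio (total parts = 4):
  wild-type winged: 1602 × 3/4 = 1201.5
  vestigial-winged: 1602 × 1/4 = 400.5
χ² = Σ (O − E)² / E
  wild-type winged: (1301 − 1201.5)² / 1201.5 = 8.2399
  vestigial-winged: (301 − 400.5)² / 400.5 = 24.7197
χ² = 8.2399 + 24.7197 = 32.9596 ≈ 32.960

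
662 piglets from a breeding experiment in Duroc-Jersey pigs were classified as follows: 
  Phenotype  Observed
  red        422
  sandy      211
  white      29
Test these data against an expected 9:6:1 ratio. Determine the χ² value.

15.904

Expected counts for N = 662 under a 9:6:1 ratio (total parts = 16):
  red: 662 × 9/16 = 372.375
  sandy: 662 × 6/16 = 248.25
  white: 662 × 1/16 = 41.375
χ² = Σ (O − E)² / E
  red: (422 − 372.375)² / 372.375 = 6.6133
  sandy: (211 − 248.25)² / 248.25 = 5.5894
  white: (29 − 41.375)² / 41.375 = 3.7013
χ² = 6.6133 + 5.5894 + 3.7013 = 15.904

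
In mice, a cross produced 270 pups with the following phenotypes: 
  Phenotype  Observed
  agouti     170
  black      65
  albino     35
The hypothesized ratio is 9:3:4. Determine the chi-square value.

The 9:3:4 ratio has 16 parts, so with N = 270 the expected counts are:
  agouti: 270 × 9/16 = 151.875
  black: 270 × 3/16 = 50.625
  albino: 270 × 4/16 = 67.5
χ² = Σ (O − E)² / E
  agouti: (170 − 151.875)² / 151.875 = 2.1631
  black: (65 − 50.625)² / 50.625 = 4.0818
  albino: (35 − 67.5)² / 67.5 = 15.6481
χ² = 2.1631 + 4.0818 + 15.6481 = 21.893

21.893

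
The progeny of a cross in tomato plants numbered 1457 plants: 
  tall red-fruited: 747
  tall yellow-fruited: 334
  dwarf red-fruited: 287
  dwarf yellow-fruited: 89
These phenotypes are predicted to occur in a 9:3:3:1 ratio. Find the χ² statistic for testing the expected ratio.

Expected counts for N = 1457 under a 9:3:3:1 ratio (total parts = 16):
  tall red-fruited: 1457 × 9/16 = 819.5625
  tall yellow-fruited: 1457 × 3/16 = 273.1875
  dwarf red-fruited: 1457 × 3/16 = 273.1875
  dwarf yellow-fruited: 1457 × 1/16 = 91.0625
χ² = Σ (O − E)² / E
  tall red-fruited: (747 − 819.5625)² / 819.5625 = 6.4245
  tall yellow-fruited: (334 − 273.1875)² / 273.1875 = 13.5371
  dwarf red-fruited: (287 − 273.1875)² / 273.1875 = 0.6984
  dwarf yellow-fruited: (89 − 91.0625)² / 91.0625 = 0.0467
χ² = 6.4245 + 13.5371 + 0.6984 + 0.0467 = 20.7067 ≈ 20.707

20.707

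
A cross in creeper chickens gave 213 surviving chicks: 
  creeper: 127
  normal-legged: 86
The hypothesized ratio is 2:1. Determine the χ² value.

Expected counts for N = 213 under a 2:1 ratio (total parts = 3):
  creeper: 213 × 2/3 = 142
  normal-legged: 213 × 1/3 = 71
χ² = Σ (O − E)² / E
  creeper: (127 − 142)² / 142 = 1.5845
  normal-legged: (86 − 71)² / 71 = 3.1690
χ² = 1.5845 + 3.1690 = 4.7535 ≈ 4.754

4.754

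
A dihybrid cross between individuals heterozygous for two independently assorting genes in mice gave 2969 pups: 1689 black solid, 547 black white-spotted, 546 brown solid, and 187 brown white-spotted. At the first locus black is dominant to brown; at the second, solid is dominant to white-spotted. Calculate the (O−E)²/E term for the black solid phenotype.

A dihybrid F₂ with independent assortment and complete dominance at both loci gives a 9:3:3:1 phenotypic ratio.
The 9:3:3:1 ratio has 16 parts, so with N = 2969 the expected counts are:
  black solid: 2969 × 9/16 = 1670.0625
  black white-spotted: 2969 × 3/16 = 556.6875
  brown solid: 2969 × 3/16 = 556.6875
  brown white-spotted: 2969 × 1/16 = 185.5625
Contribution of black solid: (1689 − 1670.0625)² / 1670.0625 = 0.2147

0.215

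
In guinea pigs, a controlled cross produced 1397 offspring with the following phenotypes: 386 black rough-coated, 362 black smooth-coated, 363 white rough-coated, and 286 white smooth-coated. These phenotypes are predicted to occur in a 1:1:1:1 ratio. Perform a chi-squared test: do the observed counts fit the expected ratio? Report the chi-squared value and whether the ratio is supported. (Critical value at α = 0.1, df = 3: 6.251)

The 1:1:1:1 ratio has 4 parts, so with N = 1397 the expected counts are:
  black rough-coated: 1397 × 1/4 = 349.25
  black smooth-coated: 1397 × 1/4 = 349.25
  white rough-coated: 1397 × 1/4 = 349.25
  white smooth-coated: 1397 × 1/4 = 349.25
χ² = Σ (O − E)² / E
  black rough-coated: (386 − 349.25)² / 349.25 = 3.8670
  black smooth-coated: (362 − 349.25)² / 349.25 = 0.4655
  white rough-coated: (363 − 349.25)² / 349.25 = 0.5413
  white smooth-coated: (286 − 349.25)² / 349.25 = 11.4547
χ² = 3.8670 + 0.4655 + 0.5413 + 11.4547 = 16.3285 ≈ 16.329
Degrees of freedom = 4 − 1 = 3; critical value at α = 0.1 is 6.251.
Since 16.329 > 6.251, we reject the null hypothesis — the data do not fit the 1:1:1:1 ratio.

16.329; not consistent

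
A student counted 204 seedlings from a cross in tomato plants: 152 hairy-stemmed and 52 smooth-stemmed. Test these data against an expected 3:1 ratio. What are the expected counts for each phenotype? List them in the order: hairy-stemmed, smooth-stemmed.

153, 51

Total ratio parts = 4. Expected numbers out of 204:
  hairy-stemmed: 204 × 3/4 = 153
  smooth-stemmed: 204 × 1/4 = 51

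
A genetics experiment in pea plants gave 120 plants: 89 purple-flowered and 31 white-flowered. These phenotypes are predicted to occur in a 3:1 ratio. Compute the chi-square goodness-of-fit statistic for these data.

0.044

Expected counts for N = 120 under a 3:1 ratio (total parts = 4):
  purple-flowered: 120 × 3/4 = 90
  white-flowered: 120 × 1/4 = 30
χ² = Σ (O − E)² / E
  purple-flowered: (89 − 90)² / 90 = 0.0111
  white-flowered: (31 − 30)² / 30 = 0.0333
χ² = 0.0111 + 0.0333 = 0.0444 ≈ 0.044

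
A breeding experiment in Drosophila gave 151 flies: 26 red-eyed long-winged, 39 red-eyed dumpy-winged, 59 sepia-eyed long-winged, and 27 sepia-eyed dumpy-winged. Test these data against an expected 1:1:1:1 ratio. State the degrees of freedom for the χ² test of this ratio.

3

A goodness-of-fit test with 4 phenotype classes has df = 4 − 1 = 3.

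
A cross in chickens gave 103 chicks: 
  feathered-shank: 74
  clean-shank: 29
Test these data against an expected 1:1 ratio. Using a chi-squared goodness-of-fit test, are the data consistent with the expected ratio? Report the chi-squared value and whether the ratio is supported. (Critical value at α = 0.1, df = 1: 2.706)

19.660; not consistent

Total ratio parts = 2. Expected numbers out of 103:
  feathered-shank: 103 × 1/2 = 51.5
  clean-shank: 103 × 1/2 = 51.5
χ² = Σ (O − E)² / E
  feathered-shank: (74 − 51.5)² / 51.5 = 9.8301
  clean-shank: (29 − 51.5)² / 51.5 = 9.8301
χ² = 9.8301 + 9.8301 = 19.6602 ≈ 19.660
Degrees of freedom = 2 − 1 = 1; critical value at α = 0.1 is 2.706.
Since 19.660 > 2.706, we reject the null hypothesis — the data do not fit the 1:1 ratio.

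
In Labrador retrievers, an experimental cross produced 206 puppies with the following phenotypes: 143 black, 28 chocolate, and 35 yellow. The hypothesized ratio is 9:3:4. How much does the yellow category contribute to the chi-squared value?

The 9:3:4 ratio has 16 parts, so with N = 206 the expected counts are:
  black: 206 × 9/16 = 115.875
  chocolate: 206 × 3/16 = 38.625
  yellow: 206 × 4/16 = 51.5
Contribution of yellow: (35 − 51.5)² / 51.5 = 5.2864

5.286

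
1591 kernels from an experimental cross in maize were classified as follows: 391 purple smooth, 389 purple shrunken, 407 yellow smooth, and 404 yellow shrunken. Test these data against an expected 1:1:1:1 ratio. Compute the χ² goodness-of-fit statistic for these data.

0.620

Expected counts for N = 1591 under a 1:1:1:1 ratio (total parts = 4):
  purple smooth: 1591 × 1/4 = 397.75
  purple shrunken: 1591 × 1/4 = 397.75
  yellow smooth: 1591 × 1/4 = 397.75
  yellow shrunken: 1591 × 1/4 = 397.75
χ² = Σ (O − E)² / E
  purple smooth: (391 − 397.75)² / 397.75 = 0.1146
  purple shrunken: (389 − 397.75)² / 397.75 = 0.1925
  yellow smooth: (407 − 397.75)² / 397.75 = 0.2151
  yellow shrunken: (404 − 397.75)² / 397.75 = 0.0982
χ² = 0.1146 + 0.1925 + 0.2151 + 0.0982 = 0.6204 ≈ 0.620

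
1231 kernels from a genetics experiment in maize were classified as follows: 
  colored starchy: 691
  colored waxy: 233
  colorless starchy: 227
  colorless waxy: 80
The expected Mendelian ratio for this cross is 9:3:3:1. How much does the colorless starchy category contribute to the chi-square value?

0.063

Under the 9:3:3:1 hypothesis (Σ ratio = 16, N = 1231):
  colored starchy: 1231 × 9/16 = 692.4375
  colored waxy: 1231 × 3/16 = 230.8125
  colorless starchy: 1231 × 3/16 = 230.8125
  colorless waxy: 1231 × 1/16 = 76.9375
Contribution of colorless starchy: (227 − 230.8125)² / 230.8125 = 0.0630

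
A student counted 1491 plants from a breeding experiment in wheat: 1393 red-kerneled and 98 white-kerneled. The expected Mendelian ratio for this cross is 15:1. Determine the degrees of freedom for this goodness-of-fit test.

1

A goodness-of-fit test with 2 phenotype classes has df = 2 − 1 = 1.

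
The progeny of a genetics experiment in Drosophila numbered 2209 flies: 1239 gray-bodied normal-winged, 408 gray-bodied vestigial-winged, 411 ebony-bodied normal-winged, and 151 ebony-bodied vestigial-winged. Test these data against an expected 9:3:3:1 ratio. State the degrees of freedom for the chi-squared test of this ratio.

3

A goodness-of-fit test with 4 phenotype classes has df = 4 − 1 = 3.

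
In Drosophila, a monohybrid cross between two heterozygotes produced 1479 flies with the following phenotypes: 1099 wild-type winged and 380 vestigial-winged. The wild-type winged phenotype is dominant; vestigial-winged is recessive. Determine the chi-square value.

0.379

For a monohybrid cross between heterozygotes with complete dominance, the expected phenotypic ratio is 3:1.
Total ratio parts = 4. Expected numbers out of 1479:
  wild-type winged: 1479 × 3/4 = 1109.25
  vestigial-winged: 1479 × 1/4 = 369.75
χ² = Σ (O − E)² / E
  wild-type winged: (1099 − 1109.25)² / 1109.25 = 0.0947
  vestigial-winged: (380 − 369.75)² / 369.75 = 0.2841
χ² = 0.0947 + 0.2841 = 0.3788 ≈ 0.379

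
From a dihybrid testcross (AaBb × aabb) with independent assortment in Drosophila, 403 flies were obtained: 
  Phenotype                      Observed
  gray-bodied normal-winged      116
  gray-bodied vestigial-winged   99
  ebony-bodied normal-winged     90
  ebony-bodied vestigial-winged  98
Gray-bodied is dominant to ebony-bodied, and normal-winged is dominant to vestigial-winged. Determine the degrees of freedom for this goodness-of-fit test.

3

A dihybrid testcross with independent assortment gives a 1:1:1:1 ratio.
A goodness-of-fit test with 4 phenotype classes has df = 4 − 1 = 3.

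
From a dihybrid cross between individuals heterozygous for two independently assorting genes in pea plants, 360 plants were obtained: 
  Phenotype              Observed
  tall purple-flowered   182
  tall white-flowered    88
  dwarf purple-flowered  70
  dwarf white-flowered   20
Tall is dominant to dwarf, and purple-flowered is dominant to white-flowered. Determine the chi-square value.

A dihybrid F₂ with independent assortment and complete dominance at both loci gives a 9:3:3:1 phenotypic ratio.
Under the 9:3:3:1 hypothesis (Σ ratio = 16, N = 360):
  tall purple-flowered: 360 × 9/16 = 202.5
  tall white-flowered: 360 × 3/16 = 67.5
  dwarf purple-flowered: 360 × 3/16 = 67.5
  dwarf white-flowered: 360 × 1/16 = 22.5
χ² = Σ (O − E)² / E
  tall purple-flowered: (182 − 202.5)² / 202.5 = 2.0753
  tall white-flowered: (88 − 67.5)² / 67.5 = 6.2259
  dwarf purple-flowered: (70 − 67.5)² / 67.5 = 0.0926
  dwarf white-flowered: (20 − 22.5)² / 22.5 = 0.2778
χ² = 2.0753 + 6.2259 + 0.0926 + 0.2778 = 8.6716 ≈ 8.672

8.672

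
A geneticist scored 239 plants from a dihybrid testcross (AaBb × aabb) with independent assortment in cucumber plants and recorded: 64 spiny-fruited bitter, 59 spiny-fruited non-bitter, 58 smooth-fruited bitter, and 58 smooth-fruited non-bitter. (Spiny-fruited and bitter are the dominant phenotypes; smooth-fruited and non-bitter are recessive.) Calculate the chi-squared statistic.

A dihybrid testcross with independent assortment gives a 1:1:1:1 ratio.
Expected counts for N = 239 under a 1:1:1:1 ratio (total parts = 4):
  spiny-fruited bitter: 239 × 1/4 = 59.75
  spiny-fruited non-bitter: 239 × 1/4 = 59.75
  smooth-fruited bitter: 239 × 1/4 = 59.75
  smooth-fruited non-bitter: 239 × 1/4 = 59.75
χ² = Σ (O − E)² / E
  spiny-fruited bitter: (64 − 59.75)² / 59.75 = 0.3023
  spiny-fruited non-bitter: (59 − 59.75)² / 59.75 = 0.0094
  smooth-fruited bitter: (58 − 59.75)² / 59.75 = 0.0513
  smooth-fruited non-bitter: (58 − 59.75)² / 59.75 = 0.0513
χ² = 0.3023 + 0.0094 + 0.0513 + 0.0513 = 0.4143 ≈ 0.414

0.414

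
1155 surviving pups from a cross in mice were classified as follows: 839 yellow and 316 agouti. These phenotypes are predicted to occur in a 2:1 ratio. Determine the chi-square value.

18.549

Under the 2:1 hypothesis (Σ ratio = 3, N = 1155):
  yellow: 1155 × 2/3 = 770
  agouti: 1155 × 1/3 = 385
χ² = Σ (O − E)² / E
  yellow: (839 − 770)² / 770 = 6.1831
  agouti: (316 − 385)² / 385 = 12.3662
χ² = 6.1831 + 12.3662 = 18.5493 ≈ 18.549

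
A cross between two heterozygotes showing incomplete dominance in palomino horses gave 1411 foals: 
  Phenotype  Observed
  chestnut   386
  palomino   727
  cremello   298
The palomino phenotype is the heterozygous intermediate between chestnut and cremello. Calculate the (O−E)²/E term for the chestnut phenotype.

3.134

With incomplete dominance, a heterozygote × heterozygote cross gives a 1:2:1 phenotypic ratio.
Under the 1:2:1 hypothesis (Σ ratio = 4, N = 1411):
  chestnut: 1411 × 1/4 = 352.75
  palomino: 1411 × 2/4 = 705.5
  cremello: 1411 × 1/4 = 352.75
Contribution of chestnut: (386 − 352.75)² / 352.75 = 3.1341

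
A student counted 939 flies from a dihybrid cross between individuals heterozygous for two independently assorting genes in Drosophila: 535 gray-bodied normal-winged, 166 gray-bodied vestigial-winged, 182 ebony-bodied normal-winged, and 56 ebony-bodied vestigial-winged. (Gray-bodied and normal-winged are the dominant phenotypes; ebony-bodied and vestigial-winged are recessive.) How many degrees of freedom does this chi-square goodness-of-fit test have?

3

A dihybrid F₂ with independent assortment and complete dominance at both loci gives a 9:3:3:1 phenotypic ratio.
A goodness-of-fit test with 4 phenotype classes has df = 4 − 1 = 3.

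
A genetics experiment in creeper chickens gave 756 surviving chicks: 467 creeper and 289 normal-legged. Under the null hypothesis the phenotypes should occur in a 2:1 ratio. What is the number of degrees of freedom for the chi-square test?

1

A goodness-of-fit test with 2 phenotype classes has df = 2 − 1 = 1.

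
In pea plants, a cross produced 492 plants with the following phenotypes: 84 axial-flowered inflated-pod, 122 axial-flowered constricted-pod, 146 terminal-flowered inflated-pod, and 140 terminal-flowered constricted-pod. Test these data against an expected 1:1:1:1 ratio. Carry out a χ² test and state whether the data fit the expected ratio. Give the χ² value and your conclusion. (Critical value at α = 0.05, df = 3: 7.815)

19.024; not consistent

The 1:1:1:1 ratio has 4 parts, so with N = 492 the expected counts are:
  axial-flowered inflated-pod: 492 × 1/4 = 123
  axial-flowered constricted-pod: 492 × 1/4 = 123
  terminal-flowered inflated-pod: 492 × 1/4 = 123
  terminal-flowered constricted-pod: 492 × 1/4 = 123
χ² = Σ (O − E)² / E
  axial-flowered inflated-pod: (84 − 123)² / 123 = 12.3659
  axial-flowered constricted-pod: (122 − 123)² / 123 = 0.0081
  terminal-flowered inflated-pod: (146 − 123)² / 123 = 4.3008
  terminal-flowered constricted-pod: (140 − 123)² / 123 = 2.3496
χ² = 12.3659 + 0.0081 + 4.3008 + 2.3496 = 19.0244 ≈ 19.024
Degrees of freedom = 4 − 1 = 3; critical value at α = 0.05 is 7.815.
Since 19.024 > 7.815, we reject the null hypothesis — the data do not fit the 1:1:1:1 ratio.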